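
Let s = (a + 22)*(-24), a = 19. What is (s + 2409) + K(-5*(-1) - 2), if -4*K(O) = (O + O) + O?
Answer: 5691/4 ≈ 1422.8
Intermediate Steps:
K(O) = -3*O/4 (K(O) = -((O + O) + O)/4 = -(2*O + O)/4 = -3*O/4)
s = -984 (s = (19 + 22)*(-24) = 41*(-24) = -984)
(s + 2409) + K(-5*(-1) - 2) = (-984 + 2409) - 3*(-5*(-1) - 2)/4 = 1425 - 3*(5 - 2)/4 = 1425 - ¾*3 = 1425 - 9/4 = 5691/4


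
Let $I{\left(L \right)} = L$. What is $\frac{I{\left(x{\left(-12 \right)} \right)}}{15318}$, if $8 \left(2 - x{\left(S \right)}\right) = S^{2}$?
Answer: $- \frac{8}{7659} \approx -0.0010445$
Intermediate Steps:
$x{\left(S \right)} = 2 - \frac{S^{2}}{8}$
$\frac{I{\left(x{\left(-12 \right)} \right)}}{15318} = \frac{2 - \frac{\left(-12\right)^{2}}{8}}{15318} = \left(2 - 18\right) \frac{1}{15318} = \left(-16\right) \frac{1}{15318} = - \frac{8}{7659}$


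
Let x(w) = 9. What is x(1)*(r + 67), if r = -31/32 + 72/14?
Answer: 143487/224 ≈ 640.57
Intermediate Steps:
r = 935/224 (r = -31*1/32 + 72*(1/14) = -31/32 + 36/7 = 935/224 ≈ 4.1741)
x(1)*(r + 67) = 9*(935/224 + 67) = 9*(15943/224) = 143487/224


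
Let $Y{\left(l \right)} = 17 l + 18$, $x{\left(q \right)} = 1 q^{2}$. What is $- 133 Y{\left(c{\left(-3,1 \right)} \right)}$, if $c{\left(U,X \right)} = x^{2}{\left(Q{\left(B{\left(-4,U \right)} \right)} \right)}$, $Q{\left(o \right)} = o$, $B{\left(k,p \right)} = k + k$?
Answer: $-9263450$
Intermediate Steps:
$B{\left(k,p \right)} = 2 k$
$x{\left(q \right)} = q^{2}$
$c{\left(U,X \right)} = 4096$ ($c{\left(U,X \right)} = \left(\left(2 \left(-4\right)\right)^{2}\right)^{2} = \left(\left(-8\right)^{2}\right)^{2} = 64^{2} = 4096$)
$Y{\left(l \right)} = 18 + 17 l$
$- 133 Y{\left(c{\left(-3,1 \right)} \right)} = - 133 \left(18 + 17 \cdot 4096\right) = - 133 \left(18 + 69632\right) = \left(-133\right) 69650 = -9263450$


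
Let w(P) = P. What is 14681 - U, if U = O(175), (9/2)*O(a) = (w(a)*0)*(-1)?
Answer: 14681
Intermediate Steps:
O(a) = 0 (O(a) = 2*((a*0)*(-1))/9 = 2*(0*(-1))/9 = (2/9)*0 = 0)
U = 0
14681 - U = 14681 - 1*0 = 14681 + 0 = 14681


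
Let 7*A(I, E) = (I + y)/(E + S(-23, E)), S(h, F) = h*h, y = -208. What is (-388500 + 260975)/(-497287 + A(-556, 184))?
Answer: 636477275/2481960181 ≈ 0.25644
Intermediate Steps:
S(h, F) = h²
A(I, E) = (-208 + I)/(7*(529 + E)) (A(I, E) = ((I - 208)/(E + (-23)²))/7 = ((-208 + I)/(E + 529))/7 = ((-208 + I)/(529 + E))/7 = (-208 + I)/(7*(529 + E)))
(-388500 + 260975)/(-497287 + A(-556, 184)) = (-388500 + 260975)/(-497287 + (-208 - 556)/(7*(529 + 184))) = -127525/(-497287 + (⅐)*(-764)/713) = -127525/(-497287 + (⅐)*(1/713)*(-764)) = -127525/(-497287 - 764/4991) = -127525/(-2481960181/4991) = -127525*(-4991/2481960181) = 636477275/2481960181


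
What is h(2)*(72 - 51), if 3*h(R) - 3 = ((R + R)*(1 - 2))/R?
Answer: 7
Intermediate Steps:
h(R) = 1/3 (h(R) = 1 + (((R + R)*(1 - 2))/R)/3 = 1 + (((2*R)*(-1))/R)/3 = 1 + ((-2*R)/R)/3 = 1 + (1/3)*(-2) = 1 - 2/3 = 1/3)
h(2)*(72 - 51) = (72 - 51)/3 = (1/3)*21 = 7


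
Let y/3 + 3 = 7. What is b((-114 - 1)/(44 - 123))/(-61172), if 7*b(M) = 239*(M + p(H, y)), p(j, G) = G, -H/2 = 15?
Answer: -254057/33828116 ≈ -0.0075102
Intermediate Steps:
y = 12 (y = -9 + 3*7 = -9 + 21 = 12)
H = -30 (H = -2*15 = -30)
b(M) = 2868/7 + 239*M/7 (b(M) = (239*(M + 12))/7 = (239*(12 + M))/7 = (2868 + 239*M)/7 = 2868/7 + 239*M/7)
b((-114 - 1)/(44 - 123))/(-61172) = (2868/7 + 239*((-114 - 1)/(44 - 123))/7)/(-61172) = (2868/7 + 239*(-115/(-79))/7)*(-1/61172) = (2868/7 + 239*(-115*(-1/79))/7)*(-1/61172) = (2868/7 + (239/7)*(115/79))*(-1/61172) = (2868/7 + 27485/553)*(-1/61172) = (254057/553)*(-1/61172) = -254057/33828116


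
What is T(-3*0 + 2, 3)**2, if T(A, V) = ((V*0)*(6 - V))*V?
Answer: 0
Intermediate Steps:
T(A, V) = 0 (T(A, V) = (0*(6 - V))*V = 0*V = 0)
T(-3*0 + 2, 3)**2 = 0**2 = 0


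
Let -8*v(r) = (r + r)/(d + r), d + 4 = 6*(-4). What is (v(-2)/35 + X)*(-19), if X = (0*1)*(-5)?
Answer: 19/2100 ≈ 0.0090476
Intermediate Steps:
X = 0 (X = 0*(-5) = 0)
d = -28 (d = -4 + 6*(-4) = -4 - 24 = -28)
v(r) = -r/(4*(-28 + r)) (v(r) = -(r + r)/(8*(-28 + r)) = -2*r/(8*(-28 + r)) = -r/(4*(-28 + r)))
(v(-2)/35 + X)*(-19) = (-1*(-2)/(-112 + 4*(-2))/35 + 0)*(-19) = (-1*(-2)/(-112 - 8)*(1/35) + 0)*(-19) = (-1*(-2)/(-120)*(1/35) + 0)*(-19) = (-1*(-2)*(-1/120)*(1/35) + 0)*(-19) = (-1/60*1/35 + 0)*(-19) = (-1/2100 + 0)*(-19) = -1/2100*(-19) = 19/2100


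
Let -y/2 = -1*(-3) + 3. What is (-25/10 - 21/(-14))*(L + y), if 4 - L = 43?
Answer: 51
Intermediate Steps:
L = -39 (L = 4 - 1*43 = 4 - 43 = -39)
y = -12 (y = -2*(-1*(-3) + 3) = -2*(3 + 3) = -2*6 = -12)
(-25/10 - 21/(-14))*(L + y) = (-25/10 - 21/(-14))*(-39 - 12) = (-25*1/10 - 21*(-1/14))*(-51) = (-5/2 + 3/2)*(-51) = -1*(-51) = 51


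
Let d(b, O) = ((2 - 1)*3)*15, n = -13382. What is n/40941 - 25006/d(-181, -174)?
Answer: -113819204/204705 ≈ -556.02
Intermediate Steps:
d(b, O) = 45 (d(b, O) = (1*3)*15 = 3*15 = 45)
n/40941 - 25006/d(-181, -174) = -13382/40941 - 25006/45 = -113819204/204705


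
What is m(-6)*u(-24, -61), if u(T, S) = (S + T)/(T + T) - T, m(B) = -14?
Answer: -8659/24 ≈ -360.79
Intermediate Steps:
u(T, S) = -T + (S + T)/(2*T) (u(T, S) = (S + T)/((2*T)) - T = (S + T)*(1/(2*T)) - T = (S + T)/(2*T) - T = -T + (S + T)/(2*T))
m(-6)*u(-24, -61) = -14*(½ - 1*(-24) + (½)*(-61)/(-24)) = -14*(½ + 24 + (½)*(-61)*(-1/24)) = -14*(½ + 24 + 61/48) = -14*1237/48 = -8659/24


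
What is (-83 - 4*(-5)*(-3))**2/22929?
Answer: 20449/22929 ≈ 0.89184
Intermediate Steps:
(-83 - 4*(-5)*(-3))**2/22929 = (-83 + 20*(-3))**2*(1/22929) = (-83 - 60)**2*(1/22929) = (-143)**2*(1/22929) = 20449*(1/22929) = 20449/22929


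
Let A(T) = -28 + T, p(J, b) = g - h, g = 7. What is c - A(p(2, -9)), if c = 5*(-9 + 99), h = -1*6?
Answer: 465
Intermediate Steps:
h = -6
p(J, b) = 13 (p(J, b) = 7 - 1*(-6) = 7 + 6 = 13)
c = 450 (c = 5*90 = 450)
c - A(p(2, -9)) = 450 - (-28 + 13) = 450 - 1*(-15) = 450 + 15 = 465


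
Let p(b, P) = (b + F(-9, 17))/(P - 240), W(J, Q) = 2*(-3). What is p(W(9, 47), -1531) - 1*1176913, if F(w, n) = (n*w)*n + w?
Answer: -2084310307/1771 ≈ -1.1769e+6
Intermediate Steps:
W(J, Q) = -6
F(w, n) = w + w*n**2 (F(w, n) = w*n**2 + w = w + w*n**2)
p(b, P) = (-2610 + b)/(-240 + P) (p(b, P) = (b - 9*(1 + 17**2))/(P - 240) = (b - 9*(1 + 289))/(-240 + P) = (b - 9*290)/(-240 + P) = (b - 2610)/(-240 + P) = (-2610 + b)/(-240 + P))
p(W(9, 47), -1531) - 1*1176913 = (-2610 - 6)/(-240 - 1531) - 1*1176913 = -2616/(-1771) - 1176913 = -1/1771*(-2616) - 1176913 = 2616/1771 - 1176913 = -2084310307/1771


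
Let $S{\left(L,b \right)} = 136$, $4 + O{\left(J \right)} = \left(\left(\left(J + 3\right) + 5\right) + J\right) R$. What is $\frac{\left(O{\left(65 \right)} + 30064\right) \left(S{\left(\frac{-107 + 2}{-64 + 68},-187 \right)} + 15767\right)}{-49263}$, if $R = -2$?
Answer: $- \frac{157884984}{16421} \approx -9614.8$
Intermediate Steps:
$O{\left(J \right)} = -20 - 4 J$ ($O{\left(J \right)} = -4 + \left(\left(\left(J + 3\right) + 5\right) + J\right) \left(-2\right) = -4 + \left(\left(\left(3 + J\right) + 5\right) + J\right) \left(-2\right) = -4 + \left(\left(8 + J\right) + J\right) \left(-2\right) = -4 + \left(8 + 2 J\right) \left(-2\right) = -4 - \left(16 + 4 J\right) = -20 - 4 J$)
$\frac{\left(O{\left(65 \right)} + 30064\right) \left(S{\left(\frac{-107 + 2}{-64 + 68},-187 \right)} + 15767\right)}{-49263} = \frac{\left(\left(-20 - 260\right) + 30064\right) \left(136 + 15767\right)}{-49263} = \left(\left(-20 - 260\right) + 30064\right) 15903 \left(- \frac{1}{49263}\right) = \left(-280 + 30064\right) 15903 \left(- \frac{1}{49263}\right) = 29784 \cdot 15903 \left(- \frac{1}{49263}\right) = 473654952 \left(- \frac{1}{49263}\right) = - \frac{157884984}{16421}$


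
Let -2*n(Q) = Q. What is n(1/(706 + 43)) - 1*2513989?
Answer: -3765955523/1498 ≈ -2.5140e+6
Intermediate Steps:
n(Q) = -Q/2
n(1/(706 + 43)) - 1*2513989 = -1/(2*(706 + 43)) - 1*2513989 = -½/749 - 2513989 = -½*1/749 - 2513989 = -1/1498 - 2513989 = -3765955523/1498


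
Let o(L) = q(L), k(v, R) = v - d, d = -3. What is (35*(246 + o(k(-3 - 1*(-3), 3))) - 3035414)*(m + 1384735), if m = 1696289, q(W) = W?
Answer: -9325332259776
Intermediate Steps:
k(v, R) = 3 + v (k(v, R) = v - 1*(-3) = v + 3 = 3 + v)
o(L) = L
(35*(246 + o(k(-3 - 1*(-3), 3))) - 3035414)*(m + 1384735) = (35*(246 + (3 + (-3 - 1*(-3)))) - 3035414)*(1696289 + 1384735) = (35*(246 + (3 + (-3 + 3))) - 3035414)*3081024 = (35*(246 + (3 + 0)) - 3035414)*3081024 = (35*(246 + 3) - 3035414)*3081024 = (35*249 - 3035414)*3081024 = (8715 - 3035414)*3081024 = -3026699*3081024 = -9325332259776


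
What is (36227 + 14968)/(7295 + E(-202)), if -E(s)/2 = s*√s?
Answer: 373467525/86186657 - 20682780*I*√202/86186657 ≈ 4.3332 - 3.4107*I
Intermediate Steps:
E(s) = -2*s^(3/2) (E(s) = -2*s*√s = -2*s^(3/2))
(36227 + 14968)/(7295 + E(-202)) = (36227 + 14968)/(7295 - (-404)*I*√202) = 51195/(7295 - (-404)*I*√202) = 51195/(7295 + 404*I*√202)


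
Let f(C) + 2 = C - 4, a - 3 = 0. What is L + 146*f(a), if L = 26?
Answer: -412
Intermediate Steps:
a = 3 (a = 3 + 0 = 3)
f(C) = -6 + C (f(C) = -2 + (C - 4) = -2 + (-4 + C) = -6 + C)
L + 146*f(a) = 26 + 146*(-6 + 3) = 26 + 146*(-3) = 26 - 438 = -412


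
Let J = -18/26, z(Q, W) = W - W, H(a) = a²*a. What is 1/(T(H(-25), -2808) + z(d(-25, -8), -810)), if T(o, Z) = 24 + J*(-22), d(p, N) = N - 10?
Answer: 13/510 ≈ 0.025490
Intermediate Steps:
d(p, N) = -10 + N
H(a) = a³
z(Q, W) = 0
J = -9/13 (J = -18*1/26 = -9/13 ≈ -0.69231)
T(o, Z) = 510/13 (T(o, Z) = 24 - 9/13*(-22) = 24 + 198/13 = 510/13)
1/(T(H(-25), -2808) + z(d(-25, -8), -810)) = 1/(510/13 + 0) = 1/(510/13) = 13/510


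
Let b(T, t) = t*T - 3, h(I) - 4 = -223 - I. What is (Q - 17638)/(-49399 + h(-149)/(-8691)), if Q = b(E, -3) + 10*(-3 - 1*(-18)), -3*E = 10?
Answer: 151927371/429326639 ≈ 0.35387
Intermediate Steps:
h(I) = -219 - I (h(I) = 4 + (-223 - I) = -219 - I)
E = -10/3 (E = -⅓*10 = -10/3 ≈ -3.3333)
b(T, t) = -3 + T*t (b(T, t) = T*t - 3 = -3 + T*t)
Q = 157 (Q = (-3 - 10/3*(-3)) + 10*(-3 - 1*(-18)) = (-3 + 10) + 10*(-3 + 18) = 7 + 10*15 = 7 + 150 = 157)
(Q - 17638)/(-49399 + h(-149)/(-8691)) = (157 - 17638)/(-49399 + (-219 - 1*(-149))/(-8691)) = -17481/(-49399 + (-219 + 149)*(-1/8691)) = -17481/(-49399 - 70*(-1/8691)) = -17481/(-49399 + 70/8691) = -17481/(-429326639/8691) = -17481*(-8691/429326639) = 151927371/429326639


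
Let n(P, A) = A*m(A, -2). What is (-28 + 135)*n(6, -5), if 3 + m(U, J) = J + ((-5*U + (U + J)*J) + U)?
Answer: -15515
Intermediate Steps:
m(U, J) = -3 + J - 4*U + J*(J + U) (m(U, J) = -3 + (J + ((-5*U + (U + J)*J) + U)) = -3 + (J + ((-5*U + (J + U)*J) + U)) = -3 + (J + ((-5*U + J*(J + U)) + U)) = -3 + (J + (-4*U + J*(J + U))) = -3 + (J - 4*U + J*(J + U)) = -3 + J - 4*U + J*(J + U))
n(P, A) = A*(-1 - 6*A) (n(P, A) = A*(-3 - 2 + (-2)² - 4*A - 2*A) = A*(-3 - 2 + 4 - 4*A - 2*A) = A*(-1 - 6*A))
(-28 + 135)*n(6, -5) = (-28 + 135)*(-1*(-5)*(1 + 6*(-5))) = 107*(-1*(-5)*(1 - 30)) = 107*(-1*(-5)*(-29)) = 107*(-145) = -15515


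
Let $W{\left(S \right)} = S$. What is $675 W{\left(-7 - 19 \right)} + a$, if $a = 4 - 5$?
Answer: $-17551$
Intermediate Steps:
$a = -1$ ($a = 4 - 5 = -1$)
$675 W{\left(-7 - 19 \right)} + a = 675 \left(-7 - 19\right) - 1 = 675 \left(-26\right) - 1 = -17550 - 1 = -17551$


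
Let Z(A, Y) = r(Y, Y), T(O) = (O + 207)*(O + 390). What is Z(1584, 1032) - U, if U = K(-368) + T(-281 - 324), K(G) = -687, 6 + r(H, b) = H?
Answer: -83857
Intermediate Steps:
r(H, b) = -6 + H
T(O) = (207 + O)*(390 + O)
Z(A, Y) = -6 + Y
U = 84883 (U = -687 + (80730 + (-281 - 324)² + 597*(-281 - 324)) = -687 + (80730 + (-605)² + 597*(-605)) = -687 + (80730 + 366025 - 361185) = -687 + 85570 = 84883)
Z(1584, 1032) - U = (-6 + 1032) - 1*84883 = 1026 - 84883 = -83857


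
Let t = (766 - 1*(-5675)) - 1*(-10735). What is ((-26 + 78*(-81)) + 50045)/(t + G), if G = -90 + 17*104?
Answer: 43701/18854 ≈ 2.3179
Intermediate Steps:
t = 17176 (t = (766 + 5675) + 10735 = 6441 + 10735 = 17176)
G = 1678 (G = -90 + 1768 = 1678)
((-26 + 78*(-81)) + 50045)/(t + G) = ((-26 + 78*(-81)) + 50045)/(17176 + 1678) = ((-26 - 6318) + 50045)/18854 = (-6344 + 50045)*(1/18854) = 43701*(1/18854) = 43701/18854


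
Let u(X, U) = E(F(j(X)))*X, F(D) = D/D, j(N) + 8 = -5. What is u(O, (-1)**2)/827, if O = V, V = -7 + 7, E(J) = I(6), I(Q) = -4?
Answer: 0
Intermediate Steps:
j(N) = -13 (j(N) = -8 - 5 = -13)
F(D) = 1
E(J) = -4
V = 0
O = 0
u(X, U) = -4*X
u(O, (-1)**2)/827 = -4*0/827 = 0*(1/827) = 0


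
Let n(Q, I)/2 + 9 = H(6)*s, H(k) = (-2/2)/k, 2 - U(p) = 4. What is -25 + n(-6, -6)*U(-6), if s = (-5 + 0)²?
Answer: 83/3 ≈ 27.667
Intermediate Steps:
U(p) = -2 (U(p) = 2 - 1*4 = 2 - 4 = -2)
H(k) = -1/k (H(k) = (-2*½)/k = -1/k)
s = 25 (s = (-5)² = 25)
n(Q, I) = -79/3 (n(Q, I) = -18 + 2*(-1/6*25) = -18 + 2*(-1*⅙*25) = -18 + 2*(-⅙*25) = -18 + 2*(-25/6) = -18 - 25/3 = -79/3)
-25 + n(-6, -6)*U(-6) = -25 - 79/3*(-2) = -25 + 158/3 = 83/3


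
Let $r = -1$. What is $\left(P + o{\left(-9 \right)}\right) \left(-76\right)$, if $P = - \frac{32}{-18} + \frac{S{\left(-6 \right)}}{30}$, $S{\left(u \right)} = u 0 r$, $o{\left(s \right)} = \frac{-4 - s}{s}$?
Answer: $- \frac{836}{9} \approx -92.889$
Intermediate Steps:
$o{\left(s \right)} = \frac{-4 - s}{s}$
$S{\left(u \right)} = 0$ ($S{\left(u \right)} = u 0 \left(-1\right) = 0 \left(-1\right) = 0$)
$P = \frac{16}{9}$ ($P = - \frac{32}{-18} + \frac{0}{30} = \left(-32\right) \left(- \frac{1}{18}\right) + 0 \cdot \frac{1}{30} = \frac{16}{9} + 0 = \frac{16}{9} \approx 1.7778$)
$\left(P + o{\left(-9 \right)}\right) \left(-76\right) = \left(\frac{16}{9} + \frac{-4 - -9}{-9}\right) \left(-76\right) = \left(\frac{16}{9} - \frac{-4 + 9}{9}\right) \left(-76\right) = \left(\frac{16}{9} - \frac{5}{9}\right) \left(-76\right) = \frac{11}{9} \left(-76\right) = - \frac{836}{9}$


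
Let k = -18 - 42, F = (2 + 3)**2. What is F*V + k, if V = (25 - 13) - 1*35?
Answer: -635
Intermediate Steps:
F = 25 (F = 5**2 = 25)
k = -60
V = -23 (V = 12 - 35 = -23)
F*V + k = 25*(-23) - 60 = -575 - 60 = -635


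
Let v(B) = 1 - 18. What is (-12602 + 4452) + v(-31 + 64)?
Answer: -8167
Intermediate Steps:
v(B) = -17
(-12602 + 4452) + v(-31 + 64) = (-12602 + 4452) - 17 = -8150 - 17 = -8167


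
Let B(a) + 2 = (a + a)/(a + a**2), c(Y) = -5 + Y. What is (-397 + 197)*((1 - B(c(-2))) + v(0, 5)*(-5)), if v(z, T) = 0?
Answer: -2000/3 ≈ -666.67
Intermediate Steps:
B(a) = -2 + 2*a/(a + a**2) (B(a) = -2 + (a + a)/(a + a**2) = -2 + (2*a)/(a + a**2) = -2 + 2*a/(a + a**2))
(-397 + 197)*((1 - B(c(-2))) + v(0, 5)*(-5)) = (-397 + 197)*((1 - (-2)*(-5 - 2)/(1 + (-5 - 2))) + 0*(-5)) = -200*((1 - (-2)*(-7)/(1 - 7)) + 0) = -200*((1 - (-2)*(-7)/(-6)) + 0) = -200*((1 - (-2)*(-7)*(-1)/6) + 0) = -200*((1 - 1*(-7/3)) + 0) = -200*((1 + 7/3) + 0) = -200*(10/3 + 0) = -200*10/3 = -2000/3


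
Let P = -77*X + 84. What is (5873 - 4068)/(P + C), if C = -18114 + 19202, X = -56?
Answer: 1805/5484 ≈ 0.32914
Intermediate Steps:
P = 4396 (P = -77*(-56) + 84 = 4312 + 84 = 4396)
C = 1088
(5873 - 4068)/(P + C) = (5873 - 4068)/(4396 + 1088) = 1805/5484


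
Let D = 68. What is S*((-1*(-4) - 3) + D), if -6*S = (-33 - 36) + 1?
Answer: 782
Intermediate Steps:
S = 34/3 (S = -((-33 - 36) + 1)/6 = -(-69 + 1)/6 = -⅙*(-68) = 34/3 ≈ 11.333)
S*((-1*(-4) - 3) + D) = 34*((-1*(-4) - 3) + 68)/3 = 34*((4 - 3) + 68)/3 = 34*(1 + 68)/3 = (34/3)*69 = 782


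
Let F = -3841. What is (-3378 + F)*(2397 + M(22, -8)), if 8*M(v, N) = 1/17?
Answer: -2353343467/136 ≈ -1.7304e+7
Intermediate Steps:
M(v, N) = 1/136 (M(v, N) = (⅛)/17 = (⅛)*(1/17) = 1/136)
(-3378 + F)*(2397 + M(22, -8)) = (-3378 - 3841)*(2397 + 1/136) = -7219*325993/136 = -2353343467/136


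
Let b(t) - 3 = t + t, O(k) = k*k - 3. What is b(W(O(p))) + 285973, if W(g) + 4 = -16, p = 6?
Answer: 285936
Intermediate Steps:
O(k) = -3 + k² (O(k) = k² - 3 = -3 + k²)
W(g) = -20 (W(g) = -4 - 16 = -20)
b(t) = 3 + 2*t (b(t) = 3 + (t + t) = 3 + 2*t)
b(W(O(p))) + 285973 = (3 + 2*(-20)) + 285973 = (3 - 40) + 285973 = -37 + 285973 = 285936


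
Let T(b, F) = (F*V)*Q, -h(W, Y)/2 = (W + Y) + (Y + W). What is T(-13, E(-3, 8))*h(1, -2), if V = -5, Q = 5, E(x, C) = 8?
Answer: -800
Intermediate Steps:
h(W, Y) = -4*W - 4*Y (h(W, Y) = -2*((W + Y) + (Y + W)) = -2*((W + Y) + (W + Y)) = -2*(2*W + 2*Y) = -4*W - 4*Y)
T(b, F) = -25*F (T(b, F) = (F*(-5))*5 = -5*F*5 = -25*F)
T(-13, E(-3, 8))*h(1, -2) = (-25*8)*(-4*1 - 4*(-2)) = -200*(-4 + 8) = -200*4 = -800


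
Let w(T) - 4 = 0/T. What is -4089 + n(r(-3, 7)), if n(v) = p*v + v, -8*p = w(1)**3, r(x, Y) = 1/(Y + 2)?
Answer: -36808/9 ≈ -4089.8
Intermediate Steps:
w(T) = 4 (w(T) = 4 + 0/T = 4 + 0 = 4)
r(x, Y) = 1/(2 + Y)
p = -8 (p = -1/8*4**3 = -1/8*64 = -8)
n(v) = -7*v (n(v) = -8*v + v = -7*v)
-4089 + n(r(-3, 7)) = -4089 - 7/(2 + 7) = -4089 - 7/9 = -36808/9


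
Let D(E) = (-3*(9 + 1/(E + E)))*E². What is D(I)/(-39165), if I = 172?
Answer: 266342/13055 ≈ 20.402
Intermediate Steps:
D(E) = E²*(-27 - 3/(2*E)) (D(E) = (-3*(9 + 1/(2*E)))*E² = (-27 - 3/(2*E))*E² = E²*(-27 - 3/(2*E)))
D(I)/(-39165) = -3/2*172*(1 + 18*172)/(-39165) = -3/2*172*(1 + 3096)*(-1/39165) = -3/2*172*3097*(-1/39165) = -799026*(-1/39165) = 266342/13055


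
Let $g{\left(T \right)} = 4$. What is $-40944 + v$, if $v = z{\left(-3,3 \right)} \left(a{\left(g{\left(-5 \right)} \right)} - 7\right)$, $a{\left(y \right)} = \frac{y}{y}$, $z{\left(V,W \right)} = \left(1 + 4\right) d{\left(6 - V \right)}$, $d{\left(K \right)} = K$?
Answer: $-41214$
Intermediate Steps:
$z{\left(V,W \right)} = 30 - 5 V$ ($z{\left(V,W \right)} = \left(1 + 4\right) \left(6 - V\right) = 5 \left(6 - V\right) = 30 - 5 V$)
$a{\left(y \right)} = 1$
$v = -270$ ($v = \left(30 - -15\right) \left(1 - 7\right) = \left(30 + 15\right) \left(-6\right) = 45 \left(-6\right) = -270$)
$-40944 + v = -40944 - 270 = -41214$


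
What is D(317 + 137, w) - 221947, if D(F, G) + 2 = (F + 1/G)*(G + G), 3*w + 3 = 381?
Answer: -107539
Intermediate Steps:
w = 126 (w = -1 + (⅓)*381 = -1 + 127 = 126)
D(F, G) = -2 + 2*G*(F + 1/G) (D(F, G) = -2 + (F + 1/G)*(G + G) = -2 + (F + 1/G)*(2*G) = -2 + 2*G*(F + 1/G))
D(317 + 137, w) - 221947 = 2*(317 + 137)*126 - 221947 = 2*454*126 - 221947 = 114408 - 221947 = -107539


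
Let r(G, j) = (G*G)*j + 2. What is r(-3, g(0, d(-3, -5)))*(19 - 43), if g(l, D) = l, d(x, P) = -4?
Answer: -48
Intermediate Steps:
r(G, j) = 2 + j*G² (r(G, j) = G²*j + 2 = j*G² + 2 = 2 + j*G²)
r(-3, g(0, d(-3, -5)))*(19 - 43) = (2 + 0*(-3)²)*(19 - 43) = (2 + 0*9)*(-24) = (2 + 0)*(-24) = 2*(-24) = -48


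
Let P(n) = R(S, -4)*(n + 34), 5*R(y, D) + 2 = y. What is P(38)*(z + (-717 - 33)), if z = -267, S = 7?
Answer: -73224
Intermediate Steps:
R(y, D) = -2/5 + y/5
P(n) = 34 + n (P(n) = (-2/5 + (1/5)*7)*(n + 34) = (-2/5 + 7/5)*(34 + n) = 1*(34 + n) = 34 + n)
P(38)*(z + (-717 - 33)) = (34 + 38)*(-267 + (-717 - 33)) = 72*(-267 - 750) = 72*(-1017) = -73224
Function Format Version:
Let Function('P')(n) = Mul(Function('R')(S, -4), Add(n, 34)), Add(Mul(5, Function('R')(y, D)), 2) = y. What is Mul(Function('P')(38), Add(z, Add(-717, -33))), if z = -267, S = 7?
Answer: -73224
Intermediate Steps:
Function('R')(y, D) = Add(Rational(-2, 5), Mul(Rational(1, 5), y))
Function('P')(n) = Add(34, n) (Function('P')(n) = Mul(Add(Rational(-2, 5), Mul(Rational(1, 5), 7)), Add(n, 34)) = Mul(Add(Rational(-2, 5), Rational(7, 5)), Add(34, n)) = Mul(1, Add(34, n)) = Add(34, n))
Mul(Function('P')(38), Add(z, Add(-717, -33))) = Mul(Add(34, 38), Add(-267, Add(-717, -33))) = Mul(72, Add(-267, -750)) = Mul(72, -1017) = -73224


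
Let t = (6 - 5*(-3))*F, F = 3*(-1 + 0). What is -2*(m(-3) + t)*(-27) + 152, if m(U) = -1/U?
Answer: -3232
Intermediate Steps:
F = -3 (F = 3*(-1) = -3)
t = -63 (t = (6 - 5*(-3))*(-3) = (6 + 15)*(-3) = 21*(-3) = -63)
-2*(m(-3) + t)*(-27) + 152 = -2*(-1/(-3) - 63)*(-27) + 152 = -2*(-1*(-⅓) - 63)*(-27) + 152 = -2*(⅓ - 63)*(-27) + 152 = -2*(-188/3)*(-27) + 152 = (376/3)*(-27) + 152 = -3384 + 152 = -3232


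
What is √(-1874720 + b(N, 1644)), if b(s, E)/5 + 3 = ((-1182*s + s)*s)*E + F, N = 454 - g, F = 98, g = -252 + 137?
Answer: I*√3143015385265 ≈ 1.7729e+6*I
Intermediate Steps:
g = -115
N = 569 (N = 454 - 1*(-115) = 454 + 115 = 569)
b(s, E) = 475 - 5905*E*s² (b(s, E) = -15 + 5*(((-1182*s + s)*s)*E + 98) = -15 + 5*(((-1181*s)*s)*E + 98) = -15 + 5*((-1181*s²)*E + 98) = -15 + 5*(-1181*E*s² + 98) = -15 + 5*(98 - 1181*E*s²) = -15 + (490 - 5905*E*s²) = 475 - 5905*E*s²)
√(-1874720 + b(N, 1644)) = √(-1874720 + (475 - 5905*1644*569²)) = √(-1874720 + (475 - 5905*1644*323761)) = √(-1874720 + (475 - 3143013511020)) = √(-1874720 - 3143013510545) = √(-3143015385265) = I*√3143015385265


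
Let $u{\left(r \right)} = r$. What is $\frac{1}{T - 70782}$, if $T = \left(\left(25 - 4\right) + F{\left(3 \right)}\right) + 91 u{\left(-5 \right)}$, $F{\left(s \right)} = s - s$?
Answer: $- \frac{1}{71216} \approx -1.4042 \cdot 10^{-5}$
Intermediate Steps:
$F{\left(s \right)} = 0$
$T = -434$ ($T = \left(\left(25 - 4\right) + 0\right) + 91 \left(-5\right) = \left(21 + 0\right) - 455 = 21 - 455 = -434$)
$\frac{1}{T - 70782} = \frac{1}{-434 - 70782} = \frac{1}{-71216} = - \frac{1}{71216}$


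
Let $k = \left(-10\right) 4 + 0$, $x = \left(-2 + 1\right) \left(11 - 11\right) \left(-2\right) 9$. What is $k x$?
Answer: $0$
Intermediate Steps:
$x = 0$ ($x = \left(-1\right) 0 \left(-2\right) 9 = 0 \left(-2\right) 9 = 0 \cdot 9 = 0$)
$k = -40$ ($k = -40 + 0 = -40$)
$k x = \left(-40\right) 0 = 0$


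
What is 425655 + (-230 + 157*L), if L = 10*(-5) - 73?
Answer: 406114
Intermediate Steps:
L = -123 (L = -50 - 73 = -123)
425655 + (-230 + 157*L) = 425655 + (-230 + 157*(-123)) = 425655 + (-230 - 19311) = 425655 - 19541 = 406114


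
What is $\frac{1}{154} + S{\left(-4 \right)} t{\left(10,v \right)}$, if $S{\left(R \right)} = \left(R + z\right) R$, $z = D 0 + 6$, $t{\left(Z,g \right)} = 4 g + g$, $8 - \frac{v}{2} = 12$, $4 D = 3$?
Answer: $\frac{49281}{154} \approx 320.01$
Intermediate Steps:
$D = \frac{3}{4}$ ($D = \frac{1}{4} \cdot 3 = \frac{3}{4} \approx 0.75$)
$v = -8$ ($v = 16 - 24 = -8$)
$t{\left(Z,g \right)} = 5 g$
$z = 6$ ($z = \frac{3}{4} \cdot 0 + 6 = 0 + 6 = 6$)
$S{\left(R \right)} = R \left(6 + R\right)$ ($S{\left(R \right)} = \left(R + 6\right) R = \left(6 + R\right) R = R \left(6 + R\right)$)
$\frac{1}{154} + S{\left(-4 \right)} t{\left(10,v \right)} = \frac{1}{154} + - 4 \left(6 - 4\right) 5 \left(-8\right) = \frac{1}{154} + \left(-4\right) 2 \left(-40\right) = \frac{1}{154} - -320 = \frac{1}{154} + 320 = \frac{49281}{154}$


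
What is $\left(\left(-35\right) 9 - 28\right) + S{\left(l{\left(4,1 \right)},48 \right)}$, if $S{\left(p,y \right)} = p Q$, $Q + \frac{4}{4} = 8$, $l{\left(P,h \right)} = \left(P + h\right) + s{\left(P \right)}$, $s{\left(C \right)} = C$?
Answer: $-280$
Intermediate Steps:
$l{\left(P,h \right)} = h + 2 P$ ($l{\left(P,h \right)} = \left(P + h\right) + P = h + 2 P$)
$Q = 7$ ($Q = -1 + 8 = 7$)
$S{\left(p,y \right)} = 7 p$ ($S{\left(p,y \right)} = p 7 = 7 p$)
$\left(\left(-35\right) 9 - 28\right) + S{\left(l{\left(4,1 \right)},48 \right)} = \left(\left(-35\right) 9 - 28\right) + 7 \left(1 + 2 \cdot 4\right) = \left(-315 - 28\right) + 7 \left(1 + 8\right) = -343 + 7 \cdot 9 = -343 + 63 = -280$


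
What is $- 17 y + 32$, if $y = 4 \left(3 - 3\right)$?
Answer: $32$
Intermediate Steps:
$y = 0$ ($y = 4 \cdot 0 = 0$)
$- 17 y + 32 = \left(-17\right) 0 + 32 = 0 + 32 = 32$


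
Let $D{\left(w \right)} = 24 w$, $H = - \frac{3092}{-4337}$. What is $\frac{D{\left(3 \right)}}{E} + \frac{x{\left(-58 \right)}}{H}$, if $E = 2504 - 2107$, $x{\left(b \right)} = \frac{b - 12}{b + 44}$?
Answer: $\frac{8831569}{1227524} \approx 7.1946$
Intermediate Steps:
$H = \frac{3092}{4337}$ ($H = \left(-3092\right) \left(- \frac{1}{4337}\right) = \frac{3092}{4337} \approx 0.71294$)
$x{\left(b \right)} = \frac{-12 + b}{44 + b}$
$E = 397$ ($E = 2504 - 2107 = 397$)
$\frac{D{\left(3 \right)}}{E} + \frac{x{\left(-58 \right)}}{H} = \frac{24 \cdot 3}{397} + \frac{\frac{1}{44 - 58} \left(-12 - 58\right)}{\frac{3092}{4337}} = 72 \cdot \frac{1}{397} + \frac{1}{-14} \left(-70\right) \frac{4337}{3092} = \frac{72}{397} + \left(- \frac{1}{14}\right) \left(-70\right) \frac{4337}{3092} = \frac{72}{397} + 5 \cdot \frac{4337}{3092} = \frac{72}{397} + \frac{21685}{3092} = \frac{8831569}{1227524}$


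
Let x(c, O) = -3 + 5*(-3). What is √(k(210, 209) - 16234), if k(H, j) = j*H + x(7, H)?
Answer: √27638 ≈ 166.25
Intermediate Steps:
x(c, O) = -18 (x(c, O) = -3 - 15 = -18)
k(H, j) = -18 + H*j (k(H, j) = j*H - 18 = H*j - 18 = -18 + H*j)
√(k(210, 209) - 16234) = √((-18 + 210*209) - 16234) = √((-18 + 43890) - 16234) = √(43872 - 16234) = √27638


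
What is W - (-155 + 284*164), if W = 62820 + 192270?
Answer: 208669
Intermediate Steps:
W = 255090
W - (-155 + 284*164) = 255090 - (-155 + 284*164) = 255090 - (-155 + 46576) = 255090 - 1*46421 = 255090 - 46421 = 208669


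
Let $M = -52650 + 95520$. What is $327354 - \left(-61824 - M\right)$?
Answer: $432048$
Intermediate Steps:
$M = 42870$
$327354 - \left(-61824 - M\right) = 327354 - \left(-61824 - 42870\right) = 327354 - -104694 = 327354 + 104694 = 432048$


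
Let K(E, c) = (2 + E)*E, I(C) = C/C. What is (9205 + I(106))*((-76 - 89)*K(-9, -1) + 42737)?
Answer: 297740452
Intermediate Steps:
I(C) = 1
K(E, c) = E*(2 + E)
(9205 + I(106))*((-76 - 89)*K(-9, -1) + 42737) = (9205 + 1)*((-76 - 89)*(-9*(2 - 9)) + 42737) = 9206*(-(-1485)*(-7) + 42737) = 9206*(-165*63 + 42737) = 9206*(-10395 + 42737) = 9206*32342 = 297740452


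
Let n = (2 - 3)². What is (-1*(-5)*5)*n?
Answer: 25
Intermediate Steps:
n = 1 (n = (-1)² = 1)
(-1*(-5)*5)*n = (-1*(-5)*5)*1 = (5*5)*1 = 25*1 = 25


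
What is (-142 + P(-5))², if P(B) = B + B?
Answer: 23104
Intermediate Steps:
P(B) = 2*B
(-142 + P(-5))² = (-142 + 2*(-5))² = (-142 - 10)² = (-152)² = 23104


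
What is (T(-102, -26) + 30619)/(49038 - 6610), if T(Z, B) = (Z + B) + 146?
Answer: 30637/42428 ≈ 0.72209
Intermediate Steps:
T(Z, B) = 146 + B + Z (T(Z, B) = (B + Z) + 146 = 146 + B + Z)
(T(-102, -26) + 30619)/(49038 - 6610) = ((146 - 26 - 102) + 30619)/(49038 - 6610) = (18 + 30619)/42428 = 30637*(1/42428) = 30637/42428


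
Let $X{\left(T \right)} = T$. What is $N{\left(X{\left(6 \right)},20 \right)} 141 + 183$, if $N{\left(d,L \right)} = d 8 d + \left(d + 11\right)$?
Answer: $43188$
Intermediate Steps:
$N{\left(d,L \right)} = 11 + d + 8 d^{2}$ ($N{\left(d,L \right)} = 8 d d + \left(11 + d\right) = 8 d^{2} + \left(11 + d\right) = 11 + d + 8 d^{2}$)
$N{\left(X{\left(6 \right)},20 \right)} 141 + 183 = \left(11 + 6 + 8 \cdot 6^{2}\right) 141 + 183 = \left(11 + 6 + 8 \cdot 36\right) 141 + 183 = \left(11 + 6 + 288\right) 141 + 183 = 305 \cdot 141 + 183 = 43005 + 183 = 43188$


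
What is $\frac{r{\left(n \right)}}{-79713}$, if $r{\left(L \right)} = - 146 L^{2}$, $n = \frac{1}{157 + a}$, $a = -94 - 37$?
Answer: $\frac{73}{26942994} \approx 2.7094 \cdot 10^{-6}$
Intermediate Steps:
$a = -131$ ($a = -94 - 37 = -131$)
$n = \frac{1}{26}$ ($n = \frac{1}{157 - 131} = \frac{1}{26} \approx 0.038462$)
$\frac{r{\left(n \right)}}{-79713} = \frac{\left(-146\right) \left(\frac{1}{26}\right)^{2}}{-79713} = \left(-146\right) \frac{1}{676} \left(- \frac{1}{79713}\right) = \left(- \frac{73}{338}\right) \left(- \frac{1}{79713}\right) = \frac{73}{26942994}$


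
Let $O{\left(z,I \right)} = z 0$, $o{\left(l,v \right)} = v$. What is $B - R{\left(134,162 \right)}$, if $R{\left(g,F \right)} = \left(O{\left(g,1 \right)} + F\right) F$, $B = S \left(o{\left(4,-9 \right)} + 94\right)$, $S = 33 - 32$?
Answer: $-26159$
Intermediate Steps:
$S = 1$
$B = 85$ ($B = 1 \left(-9 + 94\right) = 1 \cdot 85 = 85$)
$O{\left(z,I \right)} = 0$
$R{\left(g,F \right)} = F^{2}$ ($R{\left(g,F \right)} = \left(0 + F\right) F = F F = F^{2}$)
$B - R{\left(134,162 \right)} = 85 - 162^{2} = 85 - 26244 = -26159$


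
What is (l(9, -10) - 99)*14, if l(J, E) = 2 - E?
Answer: -1218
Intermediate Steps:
(l(9, -10) - 99)*14 = ((2 - 1*(-10)) - 99)*14 = ((2 + 10) - 99)*14 = (12 - 99)*14 = -87*14 = -1218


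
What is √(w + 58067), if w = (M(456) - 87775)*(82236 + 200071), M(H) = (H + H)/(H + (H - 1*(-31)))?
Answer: I*√22034848436500730/943 ≈ 1.5741e+5*I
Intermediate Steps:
M(H) = 2*H/(31 + 2*H) (M(H) = (2*H)/(H + (H + 31)) = (2*H)/(H + (31 + H)) = (2*H)/(31 + 2*H) = 2*H/(31 + 2*H))
w = -23366808136291/943 (w = (2*456/(31 + 2*456) - 87775)*(82236 + 200071) = (2*456/(31 + 912) - 87775)*282307 = (2*456/943 - 87775)*282307 = (2*456*(1/943) - 87775)*282307 = (912/943 - 87775)*282307 = -82770913/943*282307 = -23366808136291/943 ≈ -2.4779e+10)
√(w + 58067) = √(-23366808136291/943 + 58067) = √(-23366753379110/943) = I*√22034848436500730/943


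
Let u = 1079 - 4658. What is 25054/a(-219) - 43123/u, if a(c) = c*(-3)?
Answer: 39333359/783801 ≈ 50.183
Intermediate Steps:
u = -3579
a(c) = -3*c
25054/a(-219) - 43123/u = 25054/((-3*(-219))) - 43123/(-3579) = 25054/657 - 43123*(-1/3579) = 25054*(1/657) + 43123/3579 = 25054/657 + 43123/3579 = 39333359/783801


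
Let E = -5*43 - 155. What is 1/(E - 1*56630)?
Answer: -1/57000 ≈ -1.7544e-5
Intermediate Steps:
E = -370 (E = -215 - 155 = -370)
1/(E - 1*56630) = 1/(-370 - 1*56630) = 1/(-370 - 56630) = 1/(-57000) = -1/57000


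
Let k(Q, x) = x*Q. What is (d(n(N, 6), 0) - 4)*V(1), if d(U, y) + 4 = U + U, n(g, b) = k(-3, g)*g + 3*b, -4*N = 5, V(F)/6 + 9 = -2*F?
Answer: -4917/4 ≈ -1229.3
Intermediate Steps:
V(F) = -54 - 12*F (V(F) = -54 + 6*(-2*F) = -54 - 12*F)
N = -5/4 (N = -¼*5 = -5/4 ≈ -1.2500)
k(Q, x) = Q*x
n(g, b) = -3*g² + 3*b (n(g, b) = (-3*g)*g + 3*b = -3*g² + 3*b)
d(U, y) = -4 + 2*U (d(U, y) = -4 + (U + U) = -4 + 2*U)
(d(n(N, 6), 0) - 4)*V(1) = ((-4 + 2*(-3*(-5/4)² + 3*6)) - 4)*(-54 - 12*1) = ((-4 + 2*(-3*25/16 + 18)) - 4)*(-54 - 12) = ((-4 + 2*(-75/16 + 18)) - 4)*(-66) = ((-4 + 2*(213/16)) - 4)*(-66) = ((-4 + 213/8) - 4)*(-66) = (181/8 - 4)*(-66) = (149/8)*(-66) = -4917/4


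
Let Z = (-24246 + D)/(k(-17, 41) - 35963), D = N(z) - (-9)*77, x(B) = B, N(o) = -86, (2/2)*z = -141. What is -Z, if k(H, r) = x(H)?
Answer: -3377/5140 ≈ -0.65700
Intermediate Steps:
z = -141
k(H, r) = H
D = 607 (D = -86 - (-9)*77 = -86 - 1*(-693) = -86 + 693 = 607)
Z = 3377/5140 (Z = (-24246 + 607)/(-17 - 35963) = -23639/(-35980) = -23639*(-1/35980) = 3377/5140 ≈ 0.65700)
-Z = -1*3377/5140 = -3377/5140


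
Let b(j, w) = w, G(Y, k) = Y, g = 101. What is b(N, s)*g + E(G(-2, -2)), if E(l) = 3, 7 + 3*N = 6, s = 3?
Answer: 306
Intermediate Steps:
N = -⅓ (N = -7/3 + (⅓)*6 = -7/3 + 2 = -⅓ ≈ -0.33333)
b(N, s)*g + E(G(-2, -2)) = 3*101 + 3 = 303 + 3 = 306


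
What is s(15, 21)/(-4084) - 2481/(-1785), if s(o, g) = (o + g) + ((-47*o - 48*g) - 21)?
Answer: 2193889/1214990 ≈ 1.8057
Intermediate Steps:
s(o, g) = -21 - 47*g - 46*o (s(o, g) = (g + o) + ((-48*g - 47*o) - 21) = (g + o) + (-21 - 48*g - 47*o) = -21 - 47*g - 46*o)
s(15, 21)/(-4084) - 2481/(-1785) = (-21 - 47*21 - 46*15)/(-4084) - 2481/(-1785) = (-21 - 987 - 690)*(-1/4084) - 2481*(-1/1785) = -1698*(-1/4084) + 827/595 = 849/2042 + 827/595 = 2193889/1214990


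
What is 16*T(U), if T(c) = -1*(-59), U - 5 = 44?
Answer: 944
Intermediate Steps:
U = 49 (U = 5 + 44 = 49)
T(c) = 59
16*T(U) = 16*59 = 944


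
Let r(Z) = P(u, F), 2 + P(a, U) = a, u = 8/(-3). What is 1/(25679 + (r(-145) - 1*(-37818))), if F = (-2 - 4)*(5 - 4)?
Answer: 3/190477 ≈ 1.5750e-5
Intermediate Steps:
F = -6 (F = -6*1 = -6)
u = -8/3 (u = 8*(-1/3) = -8/3 ≈ -2.6667)
P(a, U) = -2 + a
r(Z) = -14/3 (r(Z) = -2 - 8/3 = -14/3)
1/(25679 + (r(-145) - 1*(-37818))) = 1/(25679 + (-14/3 - 1*(-37818))) = 1/(25679 + (-14/3 + 37818)) = 1/(25679 + 113440/3) = 1/(190477/3) = 3/190477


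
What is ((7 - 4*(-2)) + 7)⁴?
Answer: 234256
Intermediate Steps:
((7 - 4*(-2)) + 7)⁴ = ((7 + 8) + 7)⁴ = (15 + 7)⁴ = 22⁴ = 234256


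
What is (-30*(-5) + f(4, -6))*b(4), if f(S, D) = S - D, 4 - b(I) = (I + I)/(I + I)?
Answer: 480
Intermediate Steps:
b(I) = 3 (b(I) = 4 - (I + I)/(I + I) = 4 - 2*I/(2*I) = 4 - 2*I*1/(2*I) = 4 - 1*1 = 4 - 1 = 3)
(-30*(-5) + f(4, -6))*b(4) = (-30*(-5) + (4 - 1*(-6)))*3 = (150 + (4 + 6))*3 = (150 + 10)*3 = 160*3 = 480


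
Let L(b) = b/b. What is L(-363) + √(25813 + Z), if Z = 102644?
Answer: 1 + 3*√14273 ≈ 359.41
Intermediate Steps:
L(b) = 1
L(-363) + √(25813 + Z) = 1 + √(25813 + 102644) = 1 + √128457 = 1 + 3*√14273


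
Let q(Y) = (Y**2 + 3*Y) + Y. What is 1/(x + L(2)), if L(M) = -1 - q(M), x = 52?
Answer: 1/39 ≈ 0.025641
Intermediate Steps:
q(Y) = Y**2 + 4*Y
L(M) = -1 - M*(4 + M)
1/(x + L(2)) = 1/(52 + (-1 - 1*2*(4 + 2))) = 1/(52 + (-1 - 1*2*6)) = 1/(52 + (-1 - 12)) = 1/(52 - 13) = 1/39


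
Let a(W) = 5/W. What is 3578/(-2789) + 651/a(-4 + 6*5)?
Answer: 47188724/13945 ≈ 3383.9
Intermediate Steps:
3578/(-2789) + 651/a(-4 + 6*5) = 3578/(-2789) + 651/((5/(-4 + 6*5))) = 3578*(-1/2789) + 651/((5/(-4 + 30))) = -3578/2789 + 651/((5/26)) = -3578/2789 + 651/((5*(1/26))) = -3578/2789 + 651/(5/26) = -3578/2789 + 651*(26/5) = -3578/2789 + 16926/5 = 47188724/13945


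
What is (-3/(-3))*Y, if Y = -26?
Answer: -26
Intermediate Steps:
(-3/(-3))*Y = -3/(-3)*(-26) = -3*(-⅓)*(-26) = 1*(-26) = -26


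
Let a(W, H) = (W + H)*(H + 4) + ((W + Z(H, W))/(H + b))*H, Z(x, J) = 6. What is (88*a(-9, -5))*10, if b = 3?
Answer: 5720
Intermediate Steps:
a(W, H) = (4 + H)*(H + W) + H*(6 + W)/(3 + H) (a(W, H) = (W + H)*(H + 4) + ((W + 6)/(H + 3))*H = (H + W)*(4 + H) + ((6 + W)/(3 + H))*H = (4 + H)*(H + W) + ((6 + W)/(3 + H))*H = (4 + H)*(H + W) + H*(6 + W)/(3 + H))
(88*a(-9, -5))*10 = (88*(((-5)³ + 7*(-5)² + 12*(-9) + 18*(-5) - 9*(-5)² + 8*(-5)*(-9))/(3 - 5)))*10 = (88*((-125 + 7*25 - 108 - 90 - 9*25 + 360)/(-2)))*10 = (88*(-(-125 + 175 - 108 - 90 - 225 + 360)/2))*10 = (88*(-½*(-13)))*10 = (88*(13/2))*10 = 572*10 = 5720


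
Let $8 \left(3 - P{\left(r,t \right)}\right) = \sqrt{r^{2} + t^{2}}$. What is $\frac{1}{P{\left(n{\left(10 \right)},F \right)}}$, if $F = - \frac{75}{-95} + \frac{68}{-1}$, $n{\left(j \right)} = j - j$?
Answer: $- \frac{152}{821} \approx -0.18514$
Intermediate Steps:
$n{\left(j \right)} = 0$
$F = - \frac{1277}{19}$ ($F = \left(-75\right) \left(- \frac{1}{95}\right) + 68 \left(-1\right) = \frac{15}{19} - 68 = - \frac{1277}{19} \approx -67.211$)
$P{\left(r,t \right)} = 3 - \frac{\sqrt{r^{2} + t^{2}}}{8}$
$\frac{1}{P{\left(n{\left(10 \right)},F \right)}} = \frac{1}{3 - \frac{\sqrt{0^{2} + \left(- \frac{1277}{19}\right)^{2}}}{8}} = \frac{1}{3 - \frac{\sqrt{0 + \frac{1630729}{361}}}{8}} = \frac{1}{3 - \frac{\sqrt{\frac{1630729}{361}}}{8}} = \frac{1}{3 - \frac{1277}{152}} = \frac{1}{- \frac{821}{152}} = - \frac{152}{821}$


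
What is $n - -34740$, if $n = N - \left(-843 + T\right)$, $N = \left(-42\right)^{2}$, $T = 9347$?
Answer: $28000$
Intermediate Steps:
$N = 1764$
$n = -6740$ ($n = 1764 + \left(843 - 9347\right) = 1764 - 8504 = -6740$)
$n - -34740 = -6740 - -34740 = -6740 + 34740 = 28000$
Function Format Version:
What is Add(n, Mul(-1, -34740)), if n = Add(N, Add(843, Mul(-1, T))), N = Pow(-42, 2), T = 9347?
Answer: 28000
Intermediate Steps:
N = 1764
n = -6740 (n = Add(1764, Add(843, Mul(-1, 9347))) = Add(1764, Add(843, -9347)) = Add(1764, -8504) = -6740)
Add(n, Mul(-1, -34740)) = Add(-6740, Mul(-1, -34740)) = Add(-6740, 34740) = 28000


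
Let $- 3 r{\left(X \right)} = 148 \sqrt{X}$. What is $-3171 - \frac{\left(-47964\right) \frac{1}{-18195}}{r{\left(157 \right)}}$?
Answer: $-3171 + \frac{11991 \sqrt{157}}{35231585} \approx -3171.0$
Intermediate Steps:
$r{\left(X \right)} = - \frac{148 \sqrt{X}}{3}$
$-3171 - \frac{\left(-47964\right) \frac{1}{-18195}}{r{\left(157 \right)}} = -3171 - \frac{\left(-47964\right) \frac{1}{-18195}}{\left(- \frac{148}{3}\right) \sqrt{157}} = -3171 - \left(-47964\right) \left(- \frac{1}{18195}\right) \left(- \frac{3 \sqrt{157}}{23236}\right) = -3171 - \frac{15988 \left(- \frac{3 \sqrt{157}}{23236}\right)}{6065} = -3171 - - \frac{11991 \sqrt{157}}{35231585} = -3171 + \frac{11991 \sqrt{157}}{35231585}$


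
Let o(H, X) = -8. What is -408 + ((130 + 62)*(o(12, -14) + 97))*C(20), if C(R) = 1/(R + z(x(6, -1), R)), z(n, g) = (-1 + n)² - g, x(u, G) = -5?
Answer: 200/3 ≈ 66.667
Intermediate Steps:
C(R) = 1/36 (C(R) = 1/(R + ((-1 - 5)² - R)) = 1/(R + ((-6)² - R)) = 1/(R + (36 - R)) = 1/36)
-408 + ((130 + 62)*(o(12, -14) + 97))*C(20) = -408 + ((130 + 62)*(-8 + 97))*(1/36) = -408 + (192*89)*(1/36) = -408 + 17088*(1/36) = -408 + 1424/3 = 200/3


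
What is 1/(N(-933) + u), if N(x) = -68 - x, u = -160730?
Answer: -1/159865 ≈ -6.2553e-6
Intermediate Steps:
1/(N(-933) + u) = 1/((-68 - 1*(-933)) - 160730) = 1/((-68 + 933) - 160730) = 1/(865 - 160730) = 1/(-159865) = -1/159865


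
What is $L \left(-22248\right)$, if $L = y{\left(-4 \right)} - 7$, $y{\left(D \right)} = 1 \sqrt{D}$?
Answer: $155736 - 44496 i \approx 1.5574 \cdot 10^{5} - 44496.0 i$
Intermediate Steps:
$y{\left(D \right)} = \sqrt{D}$
$L = -7 + 2 i$ ($L = \sqrt{-4} - 7 = 2 i - 7 = -7 + 2 i \approx -7.0 + 2.0 i$)
$L \left(-22248\right) = \left(-7 + 2 i\right) \left(-22248\right) = 155736 - 44496 i$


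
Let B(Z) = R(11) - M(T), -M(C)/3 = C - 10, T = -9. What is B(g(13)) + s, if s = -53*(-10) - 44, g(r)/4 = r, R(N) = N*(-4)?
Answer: 385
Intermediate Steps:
R(N) = -4*N
g(r) = 4*r
s = 486 (s = 530 - 44 = 486)
M(C) = 30 - 3*C (M(C) = -3*(C - 10) = -3*(-10 + C) = 30 - 3*C)
B(Z) = -101 (B(Z) = -4*11 - (30 - 3*(-9)) = -44 - (30 + 27) = -44 - 1*57 = -44 - 57 = -101)
B(g(13)) + s = -101 + 486 = 385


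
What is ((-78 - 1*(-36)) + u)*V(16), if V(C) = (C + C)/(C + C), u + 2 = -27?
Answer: -71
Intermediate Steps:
u = -29 (u = -2 - 27 = -29)
V(C) = 1 (V(C) = (2*C)/((2*C)) = (2*C)*(1/(2*C)) = 1)
((-78 - 1*(-36)) + u)*V(16) = ((-78 - 1*(-36)) - 29)*1 = ((-78 + 36) - 29)*1 = (-42 - 29)*1 = -71*1 = -71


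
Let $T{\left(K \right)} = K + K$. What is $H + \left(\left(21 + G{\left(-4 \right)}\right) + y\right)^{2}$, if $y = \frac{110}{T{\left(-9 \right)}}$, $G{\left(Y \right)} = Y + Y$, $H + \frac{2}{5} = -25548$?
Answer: $- \frac{10327882}{405} \approx -25501.0$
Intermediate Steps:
$H = - \frac{127742}{5}$ ($H = - \frac{2}{5} - 25548 = - \frac{127742}{5} \approx -25548.0$)
$G{\left(Y \right)} = 2 Y$
$T{\left(K \right)} = 2 K$
$y = - \frac{55}{9}$ ($y = \frac{110}{2 \left(-9\right)} = \frac{110}{-18} = 110 \left(- \frac{1}{18}\right) = - \frac{55}{9} \approx -6.1111$)
$H + \left(\left(21 + G{\left(-4 \right)}\right) + y\right)^{2} = - \frac{127742}{5} + \left(\left(21 + 2 \left(-4\right)\right) - \frac{55}{9}\right)^{2} = - \frac{127742}{5} + \left(\left(21 - 8\right) - \frac{55}{9}\right)^{2} = - \frac{127742}{5} + \left(13 - \frac{55}{9}\right)^{2} = - \frac{127742}{5} + \left(\frac{62}{9}\right)^{2} = - \frac{127742}{5} + \frac{3844}{81} = - \frac{10327882}{405}$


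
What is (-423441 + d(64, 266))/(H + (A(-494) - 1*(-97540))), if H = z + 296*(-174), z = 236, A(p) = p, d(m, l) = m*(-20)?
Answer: -424721/45778 ≈ -9.2778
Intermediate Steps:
d(m, l) = -20*m
H = -51268 (H = 236 + 296*(-174) = 236 - 51504 = -51268)
(-423441 + d(64, 266))/(H + (A(-494) - 1*(-97540))) = (-423441 - 20*64)/(-51268 + (-494 - 1*(-97540))) = (-423441 - 1280)/(-51268 + (-494 + 97540)) = -424721/(-51268 + 97046) = -424721/45778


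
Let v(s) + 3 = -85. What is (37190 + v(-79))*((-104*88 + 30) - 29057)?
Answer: -1416517258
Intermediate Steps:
v(s) = -88 (v(s) = -3 - 85 = -88)
(37190 + v(-79))*((-104*88 + 30) - 29057) = (37190 - 88)*((-104*88 + 30) - 29057) = 37102*((-9152 + 30) - 29057) = 37102*(-9122 - 29057) = 37102*(-38179) = -1416517258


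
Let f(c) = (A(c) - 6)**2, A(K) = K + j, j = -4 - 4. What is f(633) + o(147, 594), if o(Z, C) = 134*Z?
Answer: 402859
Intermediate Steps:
j = -8
A(K) = -8 + K (A(K) = K - 8 = -8 + K)
f(c) = (-14 + c)**2 (f(c) = ((-8 + c) - 6)**2 = (-14 + c)**2)
f(633) + o(147, 594) = (-14 + 633)**2 + 134*147 = 619**2 + 19698 = 383161 + 19698 = 402859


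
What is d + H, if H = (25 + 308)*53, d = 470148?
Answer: 487797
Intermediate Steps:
H = 17649 (H = 333*53 = 17649)
d + H = 470148 + 17649 = 487797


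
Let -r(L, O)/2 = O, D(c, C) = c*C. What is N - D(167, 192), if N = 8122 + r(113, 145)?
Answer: -24232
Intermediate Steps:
D(c, C) = C*c
r(L, O) = -2*O
N = 7832 (N = 8122 - 2*145 = 8122 - 290 = 7832)
N - D(167, 192) = 7832 - 192*167 = 7832 - 1*32064 = 7832 - 32064 = -24232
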